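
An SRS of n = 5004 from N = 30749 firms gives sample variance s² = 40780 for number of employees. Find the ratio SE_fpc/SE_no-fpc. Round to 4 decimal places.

0.9150

f = n/N = 5004/30749 = 0.16273700.
SE_no-fpc = √(s²/n) = 2.8547295; SE_fpc = √((1−f)s²/n) = 2.6121368.
Ratio = √(1−f) = 0.91502077.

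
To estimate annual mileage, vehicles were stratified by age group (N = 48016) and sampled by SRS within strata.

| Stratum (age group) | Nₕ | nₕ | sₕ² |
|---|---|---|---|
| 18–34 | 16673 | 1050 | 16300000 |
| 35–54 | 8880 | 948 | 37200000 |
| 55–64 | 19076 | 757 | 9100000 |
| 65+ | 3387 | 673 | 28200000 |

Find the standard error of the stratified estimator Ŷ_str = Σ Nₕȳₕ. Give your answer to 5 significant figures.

Var(Ŷ_str) = Σₕ Nₕ²(1 − fₕ)sₕ²/nₕ.
18–34: 16673²·(1 − 1050/16673)·16300000/1050 = 4.0436773 × 10^12.
35–54: 8880²·(1 − 948/8880)·37200000/948 = 2.7639506 × 10^12.
55–64: 19076²·(1 − 757/19076)·9100000/757 = 4.200825 × 10^12.
65+: 3387²·(1 − 673/3387)·28200000/673 = 3.8517588 × 10^11.
Sum = 1.1393629 × 10^13.
SE = √(1.1393629 × 10^13) = 3.3754 × 10^6.

3.3754 × 10^6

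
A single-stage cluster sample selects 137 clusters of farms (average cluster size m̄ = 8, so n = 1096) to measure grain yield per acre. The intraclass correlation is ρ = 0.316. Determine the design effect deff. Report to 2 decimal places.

deff = 1 + (8 − 1)·0.316 = 1 + 2.212 = 3.212.

3.21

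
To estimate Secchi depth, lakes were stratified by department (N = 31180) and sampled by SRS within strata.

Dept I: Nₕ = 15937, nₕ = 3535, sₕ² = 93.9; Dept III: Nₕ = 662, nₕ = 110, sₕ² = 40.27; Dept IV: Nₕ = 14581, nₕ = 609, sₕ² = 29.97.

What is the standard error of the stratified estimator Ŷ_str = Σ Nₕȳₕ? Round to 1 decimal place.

Var(Ŷ_str) = Σₕ Nₕ²(1 − fₕ)sₕ²/nₕ.
Dept I: 15937²·(1 − 3535/15937)·93.9/3535 = 5.2501834 × 10^6.
Dept III: 662²·(1 − 110/662)·40.27/110 = 133778.4.
Dept IV: 14581²·(1 − 609/14581)·29.97/609 = 1.0025715 × 10^7.
Sum = 1.5409677 × 10^7.
SE = √(1.5409677 × 10^7) = 3925.5.

3925.5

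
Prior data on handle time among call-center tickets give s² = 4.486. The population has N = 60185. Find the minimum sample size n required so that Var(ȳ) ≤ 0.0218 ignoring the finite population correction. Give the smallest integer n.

206

Without fpc, n₀ = s²/D = 4.486/0.0218 = 205.7798.
Rounding up, n = 206.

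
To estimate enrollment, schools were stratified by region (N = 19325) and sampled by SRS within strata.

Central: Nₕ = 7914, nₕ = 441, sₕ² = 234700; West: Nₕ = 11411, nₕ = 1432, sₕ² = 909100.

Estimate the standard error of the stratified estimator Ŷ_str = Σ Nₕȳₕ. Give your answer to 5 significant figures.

322130

Var(Ŷ_str) = Σₕ Nₕ²(1 − fₕ)sₕ²/nₕ.
Central: 7914²·(1 − 441/7914)·234700/441 = 3.1474985 × 10^10.
West: 11411²·(1 − 1432/11411)·909100/1432 = 7.229019 × 10^10.
Sum = 1.0376518 × 10^11.
SE = √(1.0376518 × 10^11) = 322130.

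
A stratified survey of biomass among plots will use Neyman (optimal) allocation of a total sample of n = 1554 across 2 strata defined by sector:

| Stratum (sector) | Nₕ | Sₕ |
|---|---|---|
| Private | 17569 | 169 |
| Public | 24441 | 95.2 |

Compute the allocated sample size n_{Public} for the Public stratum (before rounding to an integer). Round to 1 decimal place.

682.8

Neyman allocation: nₕ = n·NₕSₕ / Σⱼ NⱼSⱼ.
Σ NⱼSⱼ = 17569·169 + 24441·95.2 = 5.2959442 × 10^6.
n_{Public} = 1554·24441·95.2 / (5.2959442 × 10^6) = 682.8.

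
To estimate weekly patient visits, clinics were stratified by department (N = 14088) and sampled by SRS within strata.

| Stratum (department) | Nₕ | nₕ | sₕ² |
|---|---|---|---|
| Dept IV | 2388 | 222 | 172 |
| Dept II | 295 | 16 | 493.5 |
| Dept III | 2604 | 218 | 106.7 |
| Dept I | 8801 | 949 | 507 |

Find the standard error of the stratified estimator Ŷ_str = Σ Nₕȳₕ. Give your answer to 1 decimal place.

6819.6

Var(Ŷ_str) = Σₕ Nₕ²(1 − fₕ)sₕ²/nₕ.
Dept IV: 2388²·(1 − 222/2388)·172/222 = 4.0074512 × 10^6.
Dept II: 295²·(1 − 16/295)·493.5/16 = 2.5385948 × 10^6.
Dept III: 2604²·(1 − 218/2604)·106.7/218 = 3.0410205 × 10^6.
Dept I: 8801²·(1 − 949/8801)·507/949 = 3.6919351 × 10^7.
Sum = 4.6506418 × 10^7.
SE = √(4.6506418 × 10^7) = 6819.6.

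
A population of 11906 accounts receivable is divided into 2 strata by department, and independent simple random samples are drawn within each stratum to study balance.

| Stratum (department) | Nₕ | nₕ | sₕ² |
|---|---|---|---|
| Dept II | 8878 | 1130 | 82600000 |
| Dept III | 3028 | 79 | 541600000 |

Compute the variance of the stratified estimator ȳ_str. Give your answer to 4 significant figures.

Var(ȳ_str) = Σₕ Wₕ²(1 − fₕ)sₕ²/nₕ with Wₕ = Nₕ/N, N = 11906.
Dept II: Wₕ = 0.74567445; term = 0.74567445²·(1 − 0.12728092)·82600000/1130 = 35471.095.
Dept III: Wₕ = 0.25432555; term = 0.25432555²·(1 − 0.02608983)·541600000/79 = 431867.43.
Sum = 467338.53.

467300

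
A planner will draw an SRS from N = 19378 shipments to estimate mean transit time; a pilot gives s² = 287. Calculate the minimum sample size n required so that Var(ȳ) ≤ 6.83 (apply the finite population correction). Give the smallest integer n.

42

Without fpc, n₀ = s²/D = 287/6.83 = 42.0205.
With fpc, (1 − n/N)·s²/n ≤ D requires n ≥ n₀/(1 + n₀/N) = 42.0205/(1 + 42.0205/19378) = 41.9296.
Rounding up, n = 42.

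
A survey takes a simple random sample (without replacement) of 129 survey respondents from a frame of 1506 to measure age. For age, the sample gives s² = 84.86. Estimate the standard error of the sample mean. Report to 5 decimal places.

0.77555

Under SRS without replacement, Var(ȳ) = (1 − f)·s²/n with f = n/N = 129/1506 = 0.08565737.
Var(ȳ) = (1 − 0.08565737)·84.86/129 = 0.91434263·0.65782946 = 0.60148152.
SE(ȳ) = √(0.60148152) = 0.77555.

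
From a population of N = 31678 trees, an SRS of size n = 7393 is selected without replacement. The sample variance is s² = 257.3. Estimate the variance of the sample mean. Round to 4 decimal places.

Under SRS without replacement, Var(ȳ) = (1 − f)·s²/n with f = n/N = 7393/31678 = 0.23337963.
Var(ȳ) = (1 − 0.23337963)·257.3/7393 = 0.76662037·0.034803192 = 0.026680836.

0.0267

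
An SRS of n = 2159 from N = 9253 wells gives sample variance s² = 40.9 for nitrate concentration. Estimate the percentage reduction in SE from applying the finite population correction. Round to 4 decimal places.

12.4403

f = n/N = 2159/9253 = 0.23332973.
SE_no-fpc = √(s²/n) = 0.13763704; SE_fpc = √((1−f)s²/n) = 0.12051459.
Ratio = √(1−f) = 0.87559709. Reduction = 100·(1 − 0.87559709) = 12.4403%.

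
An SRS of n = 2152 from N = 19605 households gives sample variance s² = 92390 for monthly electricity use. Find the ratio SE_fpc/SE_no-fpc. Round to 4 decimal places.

f = n/N = 2152/19605 = 0.10976792.
SE_no-fpc = √(s²/n) = 6.5522634; SE_fpc = √((1−f)s²/n) = 6.1821989.
Ratio = √(1−f) = 0.94352111.

0.9435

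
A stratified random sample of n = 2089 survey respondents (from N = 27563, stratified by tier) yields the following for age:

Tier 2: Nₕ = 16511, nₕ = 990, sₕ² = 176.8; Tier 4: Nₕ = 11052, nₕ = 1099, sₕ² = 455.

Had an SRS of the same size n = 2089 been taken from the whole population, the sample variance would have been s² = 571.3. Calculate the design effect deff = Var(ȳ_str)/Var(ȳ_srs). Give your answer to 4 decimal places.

0.4755

Var(ȳ_str) = Σ Wₕ²(1−fₕ)sₕ²/nₕ with Wₕ = Nₕ/27563:
  Tier 2: (16511/27563)²·(1−990/16511)·176.8/990 = 0.060240306
  Tier 4: (11052/27563)²·(1−1099/11052)·455/1099 = 0.059945366
  → Var(ȳ_str) = 0.12018567.
Var(ȳ_srs) = (1 − 2089/27563)·571.3/2089 = 0.25275307.
deff = 0.12018567 / 0.25275307 = 0.4755.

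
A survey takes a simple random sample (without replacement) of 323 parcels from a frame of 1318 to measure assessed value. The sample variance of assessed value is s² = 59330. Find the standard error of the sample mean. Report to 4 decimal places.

Under SRS without replacement, Var(ȳ) = (1 − f)·s²/n with f = n/N = 323/1318 = 0.24506829.
Var(ȳ) = (1 − 0.24506829)·59330/323 = 0.75493171·183.68421 = 138.66904.
SE(ȳ) = √(138.66904) = 11.7758.

11.7758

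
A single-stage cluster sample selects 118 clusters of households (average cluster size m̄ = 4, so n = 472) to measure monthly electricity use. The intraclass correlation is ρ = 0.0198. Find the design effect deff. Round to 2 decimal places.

1.06

deff = 1 + (4 − 1)·0.0198 = 1 + 0.0594 = 1.0594.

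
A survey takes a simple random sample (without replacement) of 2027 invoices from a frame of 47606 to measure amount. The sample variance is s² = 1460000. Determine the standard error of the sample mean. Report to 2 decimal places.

Under SRS without replacement, Var(ȳ) = (1 − f)·s²/n with f = n/N = 2027/47606 = 0.04257867.
Var(ȳ) = (1 − 0.04257867)·1460000/2027 = 0.95742133·720.27627 = 689.60787.
SE(ȳ) = √(689.60787) = 26.26.

26.26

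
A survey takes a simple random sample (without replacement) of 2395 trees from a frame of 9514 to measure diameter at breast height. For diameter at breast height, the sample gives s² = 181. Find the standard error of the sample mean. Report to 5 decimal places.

Under SRS without replacement, Var(ȳ) = (1 − f)·s²/n with f = n/N = 2395/9514 = 0.25173429.
Var(ȳ) = (1 − 0.25173429)·181/2395 = 0.74826571·0.075574113 = 0.056549517.
SE(ȳ) = √(0.056549517) = 0.23780.

0.23780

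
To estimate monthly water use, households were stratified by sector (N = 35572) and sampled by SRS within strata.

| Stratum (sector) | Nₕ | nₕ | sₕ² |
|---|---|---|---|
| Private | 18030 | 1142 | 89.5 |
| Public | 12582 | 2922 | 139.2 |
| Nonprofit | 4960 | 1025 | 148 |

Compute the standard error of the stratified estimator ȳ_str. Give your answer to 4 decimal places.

Var(ȳ_str) = Σₕ Wₕ²(1 − fₕ)sₕ²/nₕ with Wₕ = Nₕ/N, N = 35572.
Private: Wₕ = 0.50685933; term = 0.50685933²·(1 − 0.06333888)·89.5/1142 = 0.018858811.
Public: Wₕ = 0.35370516; term = 0.35370516²·(1 − 0.23223653)·139.2/2922 = 0.0045758235.
Nonprofit: Wₕ = 0.13943551; term = 0.13943551²·(1 − 0.20665323)·148/1025 = 0.0022271409.
Sum = 0.025661775.
SE = √(0.025661775) = 0.1602.

0.1602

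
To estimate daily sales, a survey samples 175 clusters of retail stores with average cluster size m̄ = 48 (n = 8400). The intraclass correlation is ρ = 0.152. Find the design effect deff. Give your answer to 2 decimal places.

deff = 1 + (48 − 1)·0.152 = 1 + 7.144 = 8.144.

8.14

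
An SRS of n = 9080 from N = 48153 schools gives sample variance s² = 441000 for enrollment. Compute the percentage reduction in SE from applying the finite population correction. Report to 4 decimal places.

9.9203

f = n/N = 9080/48153 = 0.18856561.
SE_no-fpc = √(s²/n) = 6.9690948; SE_fpc = √((1−f)s²/n) = 6.2777364.
Ratio = √(1−f) = 0.90079653. Reduction = 100·(1 − 0.90079653) = 9.9203%.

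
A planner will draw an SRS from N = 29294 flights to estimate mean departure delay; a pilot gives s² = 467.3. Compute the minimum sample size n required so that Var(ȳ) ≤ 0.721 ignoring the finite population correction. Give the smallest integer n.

649

Without fpc, n₀ = s²/D = 467.3/0.721 = 648.1276.
Rounding up, n = 649.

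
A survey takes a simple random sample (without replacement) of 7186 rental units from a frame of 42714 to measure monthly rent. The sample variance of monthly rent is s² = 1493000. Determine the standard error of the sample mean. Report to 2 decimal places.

Under SRS without replacement, Var(ȳ) = (1 − f)·s²/n with f = n/N = 7186/42714 = 0.16823524.
Var(ȳ) = (1 − 0.16823524)·1493000/7186 = 0.83176476·207.7651 = 172.81169.
SE(ȳ) = √(172.81169) = 13.15.

13.15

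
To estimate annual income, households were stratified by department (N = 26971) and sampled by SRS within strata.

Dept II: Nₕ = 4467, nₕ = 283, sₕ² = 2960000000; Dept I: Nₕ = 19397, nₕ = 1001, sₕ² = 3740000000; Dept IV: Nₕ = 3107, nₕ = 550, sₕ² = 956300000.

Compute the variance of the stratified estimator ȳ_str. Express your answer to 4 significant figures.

Var(ȳ_str) = Σₕ Wₕ²(1 − fₕ)sₕ²/nₕ with Wₕ = Nₕ/N, N = 26971.
Dept II: Wₕ = 0.16562234; term = 0.16562234²·(1 − 0.06335348)·2960000000/283 = 268731.64.
Dept I: Wₕ = 0.71917986; term = 0.71917986²·(1 − 0.05160592)·3740000000/1001 = 1.8327423 × 10^6.
Dept IV: Wₕ = 0.11519781; term = 0.11519781²·(1 − 0.17701963)·956300000/550 = 18989.317.
Sum = 2.1204633 × 10^6.

2.120 × 10^6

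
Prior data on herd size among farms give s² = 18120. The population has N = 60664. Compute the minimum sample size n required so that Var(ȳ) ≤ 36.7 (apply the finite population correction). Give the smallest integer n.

490

Without fpc, n₀ = s²/D = 18120/36.7 = 493.7330.
With fpc, (1 − n/N)·s²/n ≤ D requires n ≥ n₀/(1 + n₀/N) = 493.7330/(1 + 493.7330/60664) = 489.7470.
Rounding up, n = 490.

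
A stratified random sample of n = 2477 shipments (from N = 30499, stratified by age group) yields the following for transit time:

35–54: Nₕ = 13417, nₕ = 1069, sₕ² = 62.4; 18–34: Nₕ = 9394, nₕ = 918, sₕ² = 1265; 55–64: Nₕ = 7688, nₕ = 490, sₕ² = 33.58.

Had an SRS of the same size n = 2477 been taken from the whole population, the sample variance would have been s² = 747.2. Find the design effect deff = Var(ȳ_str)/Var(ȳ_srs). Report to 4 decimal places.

Var(ȳ_str) = Σ Wₕ²(1−fₕ)sₕ²/nₕ with Wₕ = Nₕ/30499:
  35–54: (13417/30499)²·(1−1069/13417)·62.4/1069 = 0.010396514
  18–34: (9394/30499)²·(1−918/9394)·1265/918 = 0.11795549
  55–64: (7688/30499)²·(1−490/7688)·33.58/490 = 0.0040769804
  → Var(ȳ_str) = 0.13242898.
Var(ȳ_srs) = (1 − 2477/30499)·747.2/2477 = 0.27715606.
deff = 0.13242898 / 0.27715606 = 0.4778.

0.4778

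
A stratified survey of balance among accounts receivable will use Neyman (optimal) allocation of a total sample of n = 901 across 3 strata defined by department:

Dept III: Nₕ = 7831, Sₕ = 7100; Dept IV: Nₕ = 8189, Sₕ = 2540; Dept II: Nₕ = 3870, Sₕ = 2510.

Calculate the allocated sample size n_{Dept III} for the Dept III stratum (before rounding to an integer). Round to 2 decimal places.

Neyman allocation: nₕ = n·NₕSₕ / Σⱼ NⱼSⱼ.
Σ NⱼSⱼ = 7831·7100 + 8189·2540 + 3870·2510 = 8.611386 × 10^7.
n_{Dept III} = 901·7831·7100 / (8.611386 × 10^7) = 581.74.

581.74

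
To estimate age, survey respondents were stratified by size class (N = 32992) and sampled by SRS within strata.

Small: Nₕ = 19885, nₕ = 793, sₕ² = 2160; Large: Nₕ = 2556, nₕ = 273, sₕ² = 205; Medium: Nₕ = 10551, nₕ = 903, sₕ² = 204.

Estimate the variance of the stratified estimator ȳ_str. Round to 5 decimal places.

Var(ȳ_str) = Σₕ Wₕ²(1 − fₕ)sₕ²/nₕ with Wₕ = Nₕ/N, N = 32992.
Small: Wₕ = 0.60272187; term = 0.60272187²·(1 − 0.03987931)·2160/793 = 0.95003651.
Large: Wₕ = 0.07747333; term = 0.07747333²·(1 − 0.10680751)·205/273 = 0.0040256933.
Medium: Wₕ = 0.31980480; term = 0.31980480²·(1 − 0.08558430)·204/903 = 0.021127886.
Sum = 0.97519009.

0.97519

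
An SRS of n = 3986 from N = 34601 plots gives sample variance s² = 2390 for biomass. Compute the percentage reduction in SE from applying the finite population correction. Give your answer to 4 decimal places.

f = n/N = 3986/34601 = 0.11519898.
SE_no-fpc = √(s²/n) = 0.77433752; SE_fpc = √((1−f)s²/n) = 0.72837178.
Ratio = √(1−f) = 0.94063862. Reduction = 100·(1 − 0.94063862) = 5.9361%.

5.9361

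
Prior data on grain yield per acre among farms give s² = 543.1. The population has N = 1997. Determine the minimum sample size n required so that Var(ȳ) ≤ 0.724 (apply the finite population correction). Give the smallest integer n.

Without fpc, n₀ = s²/D = 543.1/0.724 = 750.1381.
With fpc, (1 − n/N)·s²/n ≤ D requires n ≥ n₀/(1 + n₀/N) = 750.1381/(1 + 750.1381/1997) = 545.3041.
Rounding up, n = 546.

546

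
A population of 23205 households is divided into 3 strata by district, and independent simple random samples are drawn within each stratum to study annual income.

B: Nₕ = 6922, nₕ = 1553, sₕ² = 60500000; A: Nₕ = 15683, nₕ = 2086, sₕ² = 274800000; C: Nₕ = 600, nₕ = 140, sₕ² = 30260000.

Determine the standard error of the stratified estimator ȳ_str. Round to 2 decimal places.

Var(ȳ_str) = Σₕ Wₕ²(1 − fₕ)sₕ²/nₕ with Wₕ = Nₕ/N, N = 23205.
B: Wₕ = 0.29829778; term = 0.29829778²·(1 − 0.22435712)·60500000/1553 = 2688.7212.
A: Wₕ = 0.67584572; term = 0.67584572²·(1 − 0.13301027)·274800000/2086 = 52168.881.
C: Wₕ = 0.02585650; term = 0.02585650²·(1 − 0.23333333)·30260000/140 = 110.7865.
Sum = 54968.389.
SE = √(54968.389) = 234.45.

234.45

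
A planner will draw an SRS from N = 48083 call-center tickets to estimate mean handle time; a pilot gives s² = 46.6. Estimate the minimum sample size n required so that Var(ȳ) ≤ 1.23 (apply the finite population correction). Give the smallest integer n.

Without fpc, n₀ = s²/D = 46.6/1.23 = 37.8862.
With fpc, (1 − n/N)·s²/n ≤ D requires n ≥ n₀/(1 + n₀/N) = 37.8862/(1 + 37.8862/48083) = 37.8564.
Rounding up, n = 38.

38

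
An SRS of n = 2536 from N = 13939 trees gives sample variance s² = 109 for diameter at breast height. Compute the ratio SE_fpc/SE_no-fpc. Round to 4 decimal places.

f = n/N = 2536/13939 = 0.18193558.
SE_no-fpc = √(s²/n) = 0.20731877; SE_fpc = √((1−f)s²/n) = 0.18751343.
Ratio = √(1−f) = 0.90446914.

0.9045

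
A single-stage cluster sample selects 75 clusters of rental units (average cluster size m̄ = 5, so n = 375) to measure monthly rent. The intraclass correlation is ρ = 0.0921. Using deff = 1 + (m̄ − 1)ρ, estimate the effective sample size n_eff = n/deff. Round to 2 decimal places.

274.04

deff = 1 + (5 − 1)·0.0921 = 1 + 0.3684 = 1.3684.
n_eff = 375 / 1.3684 = 274.04.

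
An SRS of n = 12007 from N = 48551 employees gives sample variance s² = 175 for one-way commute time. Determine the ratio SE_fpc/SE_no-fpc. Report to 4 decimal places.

f = n/N = 12007/48551 = 0.24730696.
SE_no-fpc = √(s²/n) = 0.12072627; SE_fpc = √((1−f)s²/n) = 0.10473955.
Ratio = √(1−f) = 0.86757884.

0.8676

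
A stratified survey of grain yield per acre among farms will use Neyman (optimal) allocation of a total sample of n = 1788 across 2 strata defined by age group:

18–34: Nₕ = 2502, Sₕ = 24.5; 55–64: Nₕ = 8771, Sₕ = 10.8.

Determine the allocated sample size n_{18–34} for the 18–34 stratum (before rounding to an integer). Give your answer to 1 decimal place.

702.5

Neyman allocation: nₕ = n·NₕSₕ / Σⱼ NⱼSⱼ.
Σ NⱼSⱼ = 2502·24.5 + 8771·10.8 = 156025.8.
n_{18–34} = 1788·2502·24.5 / 156025.8 = 702.5.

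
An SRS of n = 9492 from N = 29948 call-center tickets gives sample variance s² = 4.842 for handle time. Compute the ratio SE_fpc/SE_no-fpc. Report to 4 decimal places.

0.8265

f = n/N = 9492/29948 = 0.31694938.
SE_no-fpc = √(s²/n) = 0.022585699; SE_fpc = √((1−f)s²/n) = 0.018666374.
Ratio = √(1−f) = 0.82646877.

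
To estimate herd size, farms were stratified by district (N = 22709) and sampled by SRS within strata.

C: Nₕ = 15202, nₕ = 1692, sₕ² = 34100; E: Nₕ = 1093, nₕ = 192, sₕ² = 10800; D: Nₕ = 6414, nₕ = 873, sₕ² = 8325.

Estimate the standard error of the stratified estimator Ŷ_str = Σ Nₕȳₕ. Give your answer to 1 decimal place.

Var(Ŷ_str) = Σₕ Nₕ²(1 − fₕ)sₕ²/nₕ.
C: 15202²·(1 − 1692/15202)·34100/1692 = 4.1391398 × 10^9.
E: 1093²·(1 − 192/1093)·10800/192 = 5.5394606 × 10^7.
D: 6414²·(1 − 873/6414)·8325/873 = 3.3891212 × 10^8.
Sum = 4.5334465 × 10^9.
SE = √(4.5334465 × 10^9) = 67330.9.

67330.9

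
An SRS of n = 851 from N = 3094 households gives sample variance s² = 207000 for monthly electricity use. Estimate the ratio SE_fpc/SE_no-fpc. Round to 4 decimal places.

0.8514

f = n/N = 851/3094 = 0.27504848.
SE_no-fpc = √(s²/n) = 15.596257; SE_fpc = √((1−f)s²/n) = 13.279291.
Ratio = √(1−f) = 0.85144085.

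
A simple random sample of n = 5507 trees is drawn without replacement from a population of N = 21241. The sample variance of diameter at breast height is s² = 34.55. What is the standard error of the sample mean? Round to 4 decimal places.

0.0682

Under SRS without replacement, Var(ȳ) = (1 − f)·s²/n with f = n/N = 5507/21241 = 0.25926275.
Var(ȳ) = (1 − 0.25926275)·34.55/5507 = 0.74073725·0.0062738333 = 0.004647262.
SE(ȳ) = √(0.004647262) = 0.0682.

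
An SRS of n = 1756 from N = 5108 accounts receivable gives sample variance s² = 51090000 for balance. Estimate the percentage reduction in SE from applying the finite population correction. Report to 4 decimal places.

18.9923

f = n/N = 1756/5108 = 0.34377447.
SE_no-fpc = √(s²/n) = 170.5712; SE_fpc = √((1−f)s²/n) = 138.17589.
Ratio = √(1−f) = 0.81007748. Reduction = 100·(1 − 0.81007748) = 18.9923%.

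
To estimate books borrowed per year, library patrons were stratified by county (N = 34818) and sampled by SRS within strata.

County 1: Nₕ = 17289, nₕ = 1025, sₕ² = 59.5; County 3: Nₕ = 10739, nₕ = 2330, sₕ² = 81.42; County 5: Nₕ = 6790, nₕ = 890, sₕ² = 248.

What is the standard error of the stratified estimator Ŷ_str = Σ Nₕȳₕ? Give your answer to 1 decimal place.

5535.5

Var(Ŷ_str) = Σₕ Nₕ²(1 − fₕ)sₕ²/nₕ.
County 1: 17289²·(1 − 1025/17289)·59.5/1025 = 1.6322638 × 10^7.
County 3: 10739²·(1 − 2330/10739)·81.42/2330 = 3.1556104 × 10^6.
County 5: 6790²·(1 − 890/6790)·248/890 = 1.1163065 × 10^7.
Sum = 3.0641313 × 10^7.
SE = √(3.0641313 × 10^7) = 5535.5.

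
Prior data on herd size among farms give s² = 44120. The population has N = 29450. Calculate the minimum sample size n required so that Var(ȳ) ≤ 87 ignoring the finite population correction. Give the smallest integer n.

508

Without fpc, n₀ = s²/D = 44120/87 = 507.1264.
Rounding up, n = 508.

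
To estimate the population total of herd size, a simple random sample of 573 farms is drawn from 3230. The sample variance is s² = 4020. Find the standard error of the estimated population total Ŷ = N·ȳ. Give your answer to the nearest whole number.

7759

Var(Ŷ) = N²·Var(ȳ) = N²·(1 − n/N)·s²/n.
f = 573/3230 = 0.17739938; Var(ȳ) = 0.82260062·4020/573 = 5.7711248.
Var(Ŷ) = 3230² · 5.7711248 = 6.0209568 × 10^7.
SE(Ŷ) = √(6.0209568 × 10^7) = 7759.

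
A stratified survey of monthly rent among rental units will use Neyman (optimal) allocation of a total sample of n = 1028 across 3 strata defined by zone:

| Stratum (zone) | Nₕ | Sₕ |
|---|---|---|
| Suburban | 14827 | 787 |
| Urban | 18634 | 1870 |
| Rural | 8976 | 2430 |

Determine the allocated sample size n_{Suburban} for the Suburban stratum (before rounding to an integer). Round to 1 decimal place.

175.6

Neyman allocation: nₕ = n·NₕSₕ / Σⱼ NⱼSⱼ.
Σ NⱼSⱼ = 14827·787 + 18634·1870 + 8976·2430 = 6.8326109 × 10^7.
n_{Suburban} = 1028·14827·787 / (6.8326109 × 10^7) = 175.6.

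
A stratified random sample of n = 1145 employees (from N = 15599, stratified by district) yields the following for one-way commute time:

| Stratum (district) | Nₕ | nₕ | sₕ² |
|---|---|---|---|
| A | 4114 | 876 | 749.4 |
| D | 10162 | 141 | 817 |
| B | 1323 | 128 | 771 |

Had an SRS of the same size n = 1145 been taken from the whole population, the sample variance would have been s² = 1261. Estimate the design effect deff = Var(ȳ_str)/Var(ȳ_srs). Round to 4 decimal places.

Var(ȳ_str) = Σ Wₕ²(1−fₕ)sₕ²/nₕ with Wₕ = Nₕ/15599:
  A: (4114/15599)²·(1−876/4114)·749.4/876 = 0.046833563
  D: (10162/15599)²·(1−141/10162)·817/141 = 2.4249326
  B: (1323/15599)²·(1−128/1323)·771/128 = 0.039136199
  → Var(ȳ_str) = 2.5109024.
Var(ȳ_srs) = (1 − 1145/15599)·1261/1145 = 1.0204715.
deff = 2.5109024 / 1.0204715 = 2.4605.

2.4605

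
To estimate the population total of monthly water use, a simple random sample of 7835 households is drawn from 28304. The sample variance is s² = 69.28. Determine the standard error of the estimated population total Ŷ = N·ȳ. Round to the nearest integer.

2263

Var(Ŷ) = N²·Var(ȳ) = N²·(1 − n/N)·s²/n.
f = 7835/28304 = 0.27681600; Var(ȳ) = 0.72318400·69.28/7835 = 0.0063946634.
Var(Ŷ) = 28304² · 0.0063946634 = 5.1228698 × 10^6.
SE(Ŷ) = √(5.1228698 × 10^6) = 2263.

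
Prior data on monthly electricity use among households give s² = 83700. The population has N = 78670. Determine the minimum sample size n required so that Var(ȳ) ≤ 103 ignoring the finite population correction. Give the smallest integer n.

813

Without fpc, n₀ = s²/D = 83700/103 = 812.6214.
Rounding up, n = 813.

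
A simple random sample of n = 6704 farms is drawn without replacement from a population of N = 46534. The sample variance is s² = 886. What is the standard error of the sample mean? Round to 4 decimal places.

0.3363

Under SRS without replacement, Var(ȳ) = (1 − f)·s²/n with f = n/N = 6704/46534 = 0.14406670.
Var(ȳ) = (1 − 0.14406670)·886/6704 = 0.85593330·0.1321599 = 0.11312006.
SE(ȳ) = √(0.11312006) = 0.3363.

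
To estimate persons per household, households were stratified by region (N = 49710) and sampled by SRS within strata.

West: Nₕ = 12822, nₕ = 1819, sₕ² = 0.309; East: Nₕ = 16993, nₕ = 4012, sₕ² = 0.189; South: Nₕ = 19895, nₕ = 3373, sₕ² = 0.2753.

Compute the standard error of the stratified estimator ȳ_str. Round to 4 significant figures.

0.004976

Var(ȳ_str) = Σₕ Wₕ²(1 − fₕ)sₕ²/nₕ with Wₕ = Nₕ/N, N = 49710.
West: Wₕ = 0.25793603; term = 0.25793603²·(1 − 0.14186554)·0.309/1819 = 9.6985127 × 10^-6.
East: Wₕ = 0.34184269; term = 0.34184269²·(1 − 0.23609722)·0.189/4012 = 4.2052475 × 10^-6.
South: Wₕ = 0.40022128; term = 0.40022128²·(1 − 0.16954009)·0.2753/3373 = 1.0856977 × 10^-5.
Sum = 2.4760737 × 10^-5.
SE = √(2.4760737 × 10^-5) = 0.004976.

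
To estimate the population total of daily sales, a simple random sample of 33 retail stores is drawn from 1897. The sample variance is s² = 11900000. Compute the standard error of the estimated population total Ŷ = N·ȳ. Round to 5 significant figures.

1.1292 × 10^6

Var(Ŷ) = N²·Var(ȳ) = N²·(1 − n/N)·s²/n.
f = 33/1897 = 0.01739589; Var(ȳ) = 0.98260411·11900000/33 = 354333.
Var(Ŷ) = 1897² · 354333 = 1.2751059 × 10^12.
SE(Ŷ) = √(1.2751059 × 10^12) = 1.1292 × 10^6.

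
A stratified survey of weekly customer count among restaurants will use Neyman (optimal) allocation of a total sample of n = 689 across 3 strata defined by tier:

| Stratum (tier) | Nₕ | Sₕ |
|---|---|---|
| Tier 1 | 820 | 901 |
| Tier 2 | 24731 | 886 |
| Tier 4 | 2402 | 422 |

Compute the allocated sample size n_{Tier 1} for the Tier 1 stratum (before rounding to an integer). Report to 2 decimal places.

Neyman allocation: nₕ = n·NₕSₕ / Σⱼ NⱼSⱼ.
Σ NⱼSⱼ = 820·901 + 24731·886 + 2402·422 = 2.366413 × 10^7.
n_{Tier 1} = 689·820·901 / (2.366413 × 10^7) = 21.51.

21.51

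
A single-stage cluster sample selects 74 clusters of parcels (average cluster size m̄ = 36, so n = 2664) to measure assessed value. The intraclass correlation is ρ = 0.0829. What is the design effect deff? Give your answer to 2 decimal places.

3.90

deff = 1 + (36 − 1)·0.0829 = 1 + 2.9015 = 3.9015.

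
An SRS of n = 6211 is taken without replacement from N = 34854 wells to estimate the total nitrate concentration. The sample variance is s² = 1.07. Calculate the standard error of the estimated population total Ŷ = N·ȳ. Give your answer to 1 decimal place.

Var(Ŷ) = N²·Var(ȳ) = N²·(1 − n/N)·s²/n.
f = 6211/34854 = 0.17820049; Var(ȳ) = 0.82179951·1.07/6211 = 1.4157551 × 10^-4.
Var(Ŷ) = 34854² · (1.4157551 × 10^-4) = 171986.12.
SE(Ŷ) = √(171986.12) = 414.7.

414.7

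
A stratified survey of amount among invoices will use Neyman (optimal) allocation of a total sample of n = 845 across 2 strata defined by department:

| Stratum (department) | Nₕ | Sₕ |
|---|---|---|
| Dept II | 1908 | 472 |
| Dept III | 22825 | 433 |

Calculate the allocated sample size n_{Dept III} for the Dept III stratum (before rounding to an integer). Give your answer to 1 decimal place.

774.4

Neyman allocation: nₕ = n·NₕSₕ / Σⱼ NⱼSⱼ.
Σ NⱼSⱼ = 1908·472 + 22825·433 = 1.0783801 × 10^7.
n_{Dept III} = 845·22825·433 / (1.0783801 × 10^7) = 774.4.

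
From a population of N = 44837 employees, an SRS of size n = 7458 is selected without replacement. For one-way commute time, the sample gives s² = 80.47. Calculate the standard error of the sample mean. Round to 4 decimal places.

Under SRS without replacement, Var(ȳ) = (1 − f)·s²/n with f = n/N = 7458/44837 = 0.16633584.
Var(ȳ) = (1 − 0.16633584)·80.47/7458 = 0.83366416·0.010789756 = 0.0089950329.
SE(ȳ) = √(0.0089950329) = 0.0948.

0.0948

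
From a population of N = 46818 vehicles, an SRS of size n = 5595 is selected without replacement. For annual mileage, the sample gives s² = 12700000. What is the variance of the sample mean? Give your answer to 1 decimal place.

Under SRS without replacement, Var(ȳ) = (1 − f)·s²/n with f = n/N = 5595/46818 = 0.11950532.
Var(ȳ) = (1 − 0.11950532)·12700000/5595 = 0.88049468·2269.8838 = 1998.6206.

1998.6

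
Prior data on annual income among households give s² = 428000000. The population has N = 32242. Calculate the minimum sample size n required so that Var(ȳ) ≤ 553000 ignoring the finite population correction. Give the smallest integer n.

Without fpc, n₀ = s²/D = 428000000/553000 = 773.9602.
Rounding up, n = 774.

774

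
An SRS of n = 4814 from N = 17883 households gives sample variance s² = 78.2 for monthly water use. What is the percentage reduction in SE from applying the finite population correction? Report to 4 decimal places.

f = n/N = 4814/17883 = 0.26919421.
SE_no-fpc = √(s²/n) = 0.12745308; SE_fpc = √((1−f)s²/n) = 0.10895604.
Ratio = √(1−f) = 0.85487180. Reduction = 100·(1 − 0.85487180) = 14.5128%.

14.5128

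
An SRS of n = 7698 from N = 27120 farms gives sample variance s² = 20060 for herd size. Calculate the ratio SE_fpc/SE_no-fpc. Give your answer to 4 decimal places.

0.8463

f = n/N = 7698/27120 = 0.28384956.
SE_no-fpc = √(s²/n) = 1.6142712; SE_fpc = √((1−f)s²/n) = 1.3660879.
Ratio = √(1−f) = 0.84625672.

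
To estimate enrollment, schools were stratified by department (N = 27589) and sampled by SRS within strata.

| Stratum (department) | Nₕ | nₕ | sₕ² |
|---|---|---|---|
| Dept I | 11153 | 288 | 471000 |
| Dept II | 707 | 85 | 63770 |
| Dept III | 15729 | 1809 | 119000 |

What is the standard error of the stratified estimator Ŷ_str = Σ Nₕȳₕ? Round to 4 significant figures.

Var(Ŷ_str) = Σₕ Nₕ²(1 − fₕ)sₕ²/nₕ.
Dept I: 11153²·(1 − 288/11153)·471000/288 = 1.9817545 × 10^11.
Dept II: 707²·(1 − 85/707)·63770/85 = 3.2991897 × 10^8.
Dept III: 15729²·(1 − 1809/15729)·119000/1809 = 1.440286 × 10^10.
Sum = 2.1290823 × 10^11.
SE = √(2.1290823 × 10^11) = 461400.

461400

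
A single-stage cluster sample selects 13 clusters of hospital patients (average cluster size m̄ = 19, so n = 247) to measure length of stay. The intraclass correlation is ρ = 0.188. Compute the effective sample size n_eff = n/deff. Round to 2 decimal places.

56.34

deff = 1 + (19 − 1)·0.188 = 1 + 3.384 = 4.384.
n_eff = 247 / 4.384 = 56.34.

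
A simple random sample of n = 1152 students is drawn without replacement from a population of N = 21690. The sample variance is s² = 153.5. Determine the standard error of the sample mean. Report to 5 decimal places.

0.35520

Under SRS without replacement, Var(ȳ) = (1 − f)·s²/n with f = n/N = 1152/21690 = 0.05311203.
Var(ȳ) = (1 − 0.05311203)·153.5/1152 = 0.94688797·0.13324653 = 0.12616953.
SE(ȳ) = √(0.12616953) = 0.35520.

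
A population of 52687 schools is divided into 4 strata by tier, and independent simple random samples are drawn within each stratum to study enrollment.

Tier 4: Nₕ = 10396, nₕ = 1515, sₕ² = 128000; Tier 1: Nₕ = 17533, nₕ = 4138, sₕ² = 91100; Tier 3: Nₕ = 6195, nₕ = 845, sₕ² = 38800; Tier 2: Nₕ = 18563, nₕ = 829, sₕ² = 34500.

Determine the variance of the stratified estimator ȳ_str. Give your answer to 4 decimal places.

10.1562

Var(ȳ_str) = Σₕ Wₕ²(1 − fₕ)sₕ²/nₕ with Wₕ = Nₕ/N, N = 52687.
Tier 4: Wₕ = 0.19731623; term = 0.19731623²·(1 − 0.14572913)·128000/1515 = 2.810079.
Tier 1: Wₕ = 0.33277659; term = 0.33277659²·(1 − 0.23601209)·91100/4138 = 1.8626013.
Tier 3: Wₕ = 0.11758119; term = 0.11758119²·(1 − 0.13640032)·38800/845 = 0.54823047.
Tier 2: Wₕ = 0.35232600; term = 0.35232600²·(1 − 0.04465873)·34500/829 = 4.9352879.
Sum = 10.156199.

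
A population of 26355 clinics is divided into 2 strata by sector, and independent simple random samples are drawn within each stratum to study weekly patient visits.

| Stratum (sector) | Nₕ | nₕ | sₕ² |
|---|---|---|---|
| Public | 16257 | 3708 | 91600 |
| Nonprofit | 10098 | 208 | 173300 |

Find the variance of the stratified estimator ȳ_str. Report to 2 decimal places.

Var(ȳ_str) = Σₕ Wₕ²(1 − fₕ)sₕ²/nₕ with Wₕ = Nₕ/N, N = 26355.
Public: Wₕ = 0.61684690; term = 0.61684690²·(1 − 0.22808636)·91600/3708 = 7.2556986.
Nonprofit: Wₕ = 0.38315310; term = 0.38315310²·(1 − 0.02059814)·173300/208 = 119.79559.
Sum = 127.05129.

127.05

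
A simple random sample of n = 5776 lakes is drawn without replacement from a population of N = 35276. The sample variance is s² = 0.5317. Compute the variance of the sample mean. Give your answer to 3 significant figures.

7.70 × 10^-5

Under SRS without replacement, Var(ȳ) = (1 − f)·s²/n with f = n/N = 5776/35276 = 0.16373739.
Var(ȳ) = (1 − 0.16373739)·0.5317/5776 = 0.83626261·9.2053324 × 10^-5 = 7.6980754 × 10^-5.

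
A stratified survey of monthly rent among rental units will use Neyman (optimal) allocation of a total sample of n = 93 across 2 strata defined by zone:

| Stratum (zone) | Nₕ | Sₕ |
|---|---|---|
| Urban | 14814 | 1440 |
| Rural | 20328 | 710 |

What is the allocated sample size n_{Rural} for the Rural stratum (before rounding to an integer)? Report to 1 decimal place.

37.5

Neyman allocation: nₕ = n·NₕSₕ / Σⱼ NⱼSⱼ.
Σ NⱼSⱼ = 14814·1440 + 20328·710 = 3.576504 × 10^7.
n_{Rural} = 93·20328·710 / (3.576504 × 10^7) = 37.5.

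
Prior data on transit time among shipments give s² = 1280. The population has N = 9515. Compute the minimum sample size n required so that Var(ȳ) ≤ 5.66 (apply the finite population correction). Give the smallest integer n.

Without fpc, n₀ = s²/D = 1280/5.66 = 226.1484.
With fpc, (1 − n/N)·s²/n ≤ D requires n ≥ n₀/(1 + n₀/N) = 226.1484/(1 + 226.1484/9515) = 220.8982.
Rounding up, n = 221.

221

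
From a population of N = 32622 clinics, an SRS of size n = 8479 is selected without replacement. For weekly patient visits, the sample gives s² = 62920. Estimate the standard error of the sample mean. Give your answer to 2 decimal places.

Under SRS without replacement, Var(ȳ) = (1 − f)·s²/n with f = n/N = 8479/32622 = 0.25991662.
Var(ȳ) = (1 − 0.25991662)·62920/8479 = 0.74008338·7.4206864 = 5.4919267.
SE(ȳ) = √(5.4919267) = 2.34.

2.34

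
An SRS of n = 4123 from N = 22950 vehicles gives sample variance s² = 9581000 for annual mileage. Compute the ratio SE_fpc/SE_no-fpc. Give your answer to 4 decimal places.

f = n/N = 4123/22950 = 0.17965142.
SE_no-fpc = √(s²/n) = 48.20574; SE_fpc = √((1−f)s²/n) = 43.661431.
Ratio = √(1−f) = 0.90573097.

0.9057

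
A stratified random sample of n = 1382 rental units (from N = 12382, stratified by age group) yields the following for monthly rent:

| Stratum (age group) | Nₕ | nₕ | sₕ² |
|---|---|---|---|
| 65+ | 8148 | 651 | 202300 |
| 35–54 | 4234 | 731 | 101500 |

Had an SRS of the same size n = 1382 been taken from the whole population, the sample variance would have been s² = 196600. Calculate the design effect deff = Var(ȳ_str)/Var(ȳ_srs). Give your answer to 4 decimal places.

Var(ȳ_str) = Σ Wₕ²(1−fₕ)sₕ²/nₕ with Wₕ = Nₕ/12382:
  65+: (8148/12382)²·(1−651/8148)·202300/651 = 123.81459
  35–54: (4234/12382)²·(1−731/4234)·101500/731 = 13.432537
  → Var(ȳ_str) = 137.24713.
Var(ȳ_srs) = (1 − 1382/12382)·196600/1382 = 126.37971.
deff = 137.24713 / 126.37971 = 1.0860.

1.0860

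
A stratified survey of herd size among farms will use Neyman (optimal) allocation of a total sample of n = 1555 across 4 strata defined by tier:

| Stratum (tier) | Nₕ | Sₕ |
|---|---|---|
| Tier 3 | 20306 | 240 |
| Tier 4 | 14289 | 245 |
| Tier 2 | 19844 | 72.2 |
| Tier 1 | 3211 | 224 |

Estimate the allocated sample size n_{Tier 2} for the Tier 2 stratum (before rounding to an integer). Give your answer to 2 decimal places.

Neyman allocation: nₕ = n·NₕSₕ / Σⱼ NⱼSⱼ.
Σ NⱼSⱼ = 20306·240 + 14289·245 + 19844·72.2 + 3211·224 = 1.0526246 × 10^7.
n_{Tier 2} = 1555·19844·72.2 / (1.0526246 × 10^7) = 211.65.

211.65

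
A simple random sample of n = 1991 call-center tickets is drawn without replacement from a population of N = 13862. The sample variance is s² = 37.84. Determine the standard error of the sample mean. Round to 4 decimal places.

0.1276

Under SRS without replacement, Var(ȳ) = (1 − f)·s²/n with f = n/N = 1991/13862 = 0.14363007.
Var(ȳ) = (1 − 0.14363007)·37.84/1991 = 0.85636993·0.019005525 = 0.01627576.
SE(ȳ) = √(0.01627576) = 0.1276.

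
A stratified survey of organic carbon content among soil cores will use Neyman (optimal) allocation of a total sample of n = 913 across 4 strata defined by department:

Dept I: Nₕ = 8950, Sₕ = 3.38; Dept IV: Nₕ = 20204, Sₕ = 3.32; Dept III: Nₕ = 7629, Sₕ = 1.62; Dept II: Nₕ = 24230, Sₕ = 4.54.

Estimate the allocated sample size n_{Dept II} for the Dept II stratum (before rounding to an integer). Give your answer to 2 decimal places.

457.16

Neyman allocation: nₕ = n·NₕSₕ / Σⱼ NⱼSⱼ.
Σ NⱼSⱼ = 8950·3.38 + 20204·3.32 + 7629·1.62 + 24230·4.54 = 219691.46.
n_{Dept II} = 913·24230·4.54 / 219691.46 = 457.16.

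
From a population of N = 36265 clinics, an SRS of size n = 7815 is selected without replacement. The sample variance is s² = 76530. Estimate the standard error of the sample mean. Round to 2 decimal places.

2.77

Under SRS without replacement, Var(ȳ) = (1 − f)·s²/n with f = n/N = 7815/36265 = 0.21549704.
Var(ȳ) = (1 − 0.21549704)·76530/7815 = 0.78450296·9.7927063 = 7.6824071.
SE(ȳ) = √(7.6824071) = 2.77.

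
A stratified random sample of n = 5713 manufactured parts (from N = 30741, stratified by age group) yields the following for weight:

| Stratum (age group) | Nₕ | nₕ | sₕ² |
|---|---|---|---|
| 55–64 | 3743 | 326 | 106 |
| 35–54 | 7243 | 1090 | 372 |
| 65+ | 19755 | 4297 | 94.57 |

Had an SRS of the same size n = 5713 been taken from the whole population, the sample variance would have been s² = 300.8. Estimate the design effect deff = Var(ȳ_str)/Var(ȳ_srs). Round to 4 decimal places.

0.6440

Var(ȳ_str) = Σ Wₕ²(1−fₕ)sₕ²/nₕ with Wₕ = Nₕ/30741:
  55–64: (3743/30741)²·(1−326/3743)·106/326 = 0.0044006526
  35–54: (7243/30741)²·(1−1090/7243)·372/1090 = 0.01609481
  65+: (19755/30741)²·(1−4297/19755)·94.57/4297 = 0.0071118468
  → Var(ȳ_str) = 0.027607309.
Var(ȳ_srs) = (1 − 5713/30741)·300.8/5713 = 0.042866869.
deff = 0.027607309 / 0.042866869 = 0.6440.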